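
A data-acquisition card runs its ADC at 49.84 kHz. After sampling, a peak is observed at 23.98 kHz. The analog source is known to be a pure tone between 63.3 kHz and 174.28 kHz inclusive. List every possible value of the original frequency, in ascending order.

Frequencies that alias to 23.98 kHz are k·fs ± 23.98 kHz for integer k ≥ 0.
k=0: 23.98 kHz.
k=1: 25.86 kHz, 73.82 kHz.
k=2: 75.7 kHz, 123.66 kHz.
k=3: 125.54 kHz, 173.5 kHz.
k=4: 175.38 kHz, 223.34 kHz.
Within [63.3 kHz, 174.28 kHz]: 73.82 kHz, 75.7 kHz, 123.66 kHz, 125.54 kHz, 173.5 kHz.

73.82 kHz, 75.7 kHz, 123.66 kHz, 125.54 kHz, 173.5 kHz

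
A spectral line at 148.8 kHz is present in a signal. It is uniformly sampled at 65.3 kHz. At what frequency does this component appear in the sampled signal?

148.8 kHz mod fs = 18.2 kHz.
18.2 kHz ≤ fs/2 = 32.65 kHz, appears at 18.2 kHz.

18.2 kHz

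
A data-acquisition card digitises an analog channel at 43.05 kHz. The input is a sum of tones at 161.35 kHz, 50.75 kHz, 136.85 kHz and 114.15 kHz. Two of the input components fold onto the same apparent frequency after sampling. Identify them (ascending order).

50.75 kHz, 136.85 kHz

fs/2 = 21.525 kHz.
161.35 kHz mod fs = 32.2 kHz.
32.2 kHz > fs/2 = 21.525 kHz, folds to fs − 32.2 kHz = 10.85 kHz.
50.75 kHz mod fs = 7.7 kHz.
7.7 kHz ≤ fs/2 = 21.525 kHz, appears at 7.7 kHz.
136.85 kHz mod fs = 7.7 kHz.
7.7 kHz ≤ fs/2 = 21.525 kHz, appears at 7.7 kHz.
114.15 kHz mod fs = 28.05 kHz.
28.05 kHz > fs/2 = 21.525 kHz, folds to fs − 28.05 kHz = 15 kHz.
50.75 kHz and 136.85 kHz both map to 7.7 kHz.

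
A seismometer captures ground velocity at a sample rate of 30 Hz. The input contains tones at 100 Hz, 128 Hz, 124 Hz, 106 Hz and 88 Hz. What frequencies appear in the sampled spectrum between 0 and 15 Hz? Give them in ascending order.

2 Hz, 4 Hz, 8 Hz, 10 Hz, 14 Hz

fs/2 = 15 Hz.
100 Hz mod fs = 10 Hz.
10 Hz ≤ fs/2 = 15 Hz, appears at 10 Hz.
128 Hz mod fs = 8 Hz.
8 Hz ≤ fs/2 = 15 Hz, appears at 8 Hz.
124 Hz mod fs = 4 Hz.
4 Hz ≤ fs/2 = 15 Hz, appears at 4 Hz.
106 Hz mod fs = 16 Hz.
16 Hz > fs/2 = 15 Hz, folds to fs − 16 Hz = 14 Hz.
88 Hz mod fs = 28 Hz.
28 Hz > fs/2 = 15 Hz, folds to fs − 28 Hz = 2 Hz.
Distinct values: {2 Hz, 4 Hz, 8 Hz, 10 Hz, 14 Hz}.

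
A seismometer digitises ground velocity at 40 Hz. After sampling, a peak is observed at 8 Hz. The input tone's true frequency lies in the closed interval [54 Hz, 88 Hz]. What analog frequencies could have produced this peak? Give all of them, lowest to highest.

72 Hz, 88 Hz

Frequencies that alias to 8 Hz are k·fs ± 8 Hz for integer k ≥ 0.
k=0: 8 Hz.
k=1: 32 Hz, 48 Hz.
k=2: 72 Hz, 88 Hz.
k=3: 112 Hz, 128 Hz.
Within [54 Hz, 88 Hz]: 72 Hz, 88 Hz.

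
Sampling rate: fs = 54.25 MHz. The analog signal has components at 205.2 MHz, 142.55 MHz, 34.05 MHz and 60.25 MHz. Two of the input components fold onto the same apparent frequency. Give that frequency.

fs/2 = 27.125 MHz.
205.2 MHz mod fs = 42.45 MHz.
42.45 MHz > fs/2 = 27.125 MHz, folds to fs − 42.45 MHz = 11.8 MHz.
142.55 MHz mod fs = 34.05 MHz.
34.05 MHz > fs/2 = 27.125 MHz, folds to fs − 34.05 MHz = 20.2 MHz.
34.05 MHz > fs/2 = 27.125 MHz, folds to fs − 34.05 MHz = 20.2 MHz.
60.25 MHz mod fs = 6 MHz.
6 MHz ≤ fs/2 = 27.125 MHz, appears at 6 MHz.
34.05 MHz and 142.55 MHz both map to 20.2 MHz.

20.2 MHz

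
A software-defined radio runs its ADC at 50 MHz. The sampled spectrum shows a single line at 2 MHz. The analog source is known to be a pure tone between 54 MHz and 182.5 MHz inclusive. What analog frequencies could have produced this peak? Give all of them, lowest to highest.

98 MHz, 102 MHz, 148 MHz, 152 MHz

Frequencies that alias to 2 MHz are k·fs ± 2 MHz for integer k ≥ 0.
k=0: 2 MHz.
k=1: 48 MHz, 52 MHz.
k=2: 98 MHz, 102 MHz.
k=3: 148 MHz, 152 MHz.
k=4: 198 MHz, 202 MHz.
Within [54 MHz, 182.5 MHz]: 98 MHz, 102 MHz, 148 MHz, 152 MHz.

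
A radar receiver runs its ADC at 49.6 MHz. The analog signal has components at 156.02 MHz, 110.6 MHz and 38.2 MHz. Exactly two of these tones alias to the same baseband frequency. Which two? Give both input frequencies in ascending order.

38.2 MHz, 110.6 MHz

fs/2 = 24.8 MHz.
156.02 MHz mod fs = 7.22 MHz.
7.22 MHz ≤ fs/2 = 24.8 MHz, appears at 7.22 MHz.
110.6 MHz mod fs = 11.4 MHz.
11.4 MHz ≤ fs/2 = 24.8 MHz, appears at 11.4 MHz.
38.2 MHz > fs/2 = 24.8 MHz, folds to fs − 38.2 MHz = 11.4 MHz.
38.2 MHz and 110.6 MHz both map to 11.4 MHz.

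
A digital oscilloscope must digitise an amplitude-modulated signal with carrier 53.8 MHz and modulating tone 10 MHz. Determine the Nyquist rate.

127.6 MHz

AM sidebands sit at fc ± fm = 43.8 MHz and 63.8 MHz.
Highest-frequency component: 63.8 MHz.
Nyquist rate = 2 × 63.8 MHz = 127.6 MHz.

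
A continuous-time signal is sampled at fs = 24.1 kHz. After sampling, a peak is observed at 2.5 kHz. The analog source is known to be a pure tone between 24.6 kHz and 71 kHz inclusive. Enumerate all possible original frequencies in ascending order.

26.6 kHz, 45.7 kHz, 50.7 kHz, 69.8 kHz

Frequencies that alias to 2.5 kHz are k·fs ± 2.5 kHz for integer k ≥ 0.
k=0: 2.5 kHz.
k=1: 21.6 kHz, 26.6 kHz.
k=2: 45.7 kHz, 50.7 kHz.
k=3: 69.8 kHz, 74.8 kHz.
k=4: 93.9 kHz, 98.9 kHz.
Within [24.6 kHz, 71 kHz]: 26.6 kHz, 45.7 kHz, 50.7 kHz, 69.8 kHz.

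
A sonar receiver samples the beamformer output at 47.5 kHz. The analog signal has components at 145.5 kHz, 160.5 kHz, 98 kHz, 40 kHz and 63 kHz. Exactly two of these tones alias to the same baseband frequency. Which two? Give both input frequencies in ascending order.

98 kHz, 145.5 kHz

fs/2 = 23.75 kHz.
145.5 kHz mod fs = 3 kHz.
3 kHz ≤ fs/2 = 23.75 kHz, appears at 3 kHz.
160.5 kHz mod fs = 18 kHz.
18 kHz ≤ fs/2 = 23.75 kHz, appears at 18 kHz.
98 kHz mod fs = 3 kHz.
3 kHz ≤ fs/2 = 23.75 kHz, appears at 3 kHz.
40 kHz > fs/2 = 23.75 kHz, folds to fs − 40 kHz = 7.5 kHz.
63 kHz mod fs = 15.5 kHz.
15.5 kHz ≤ fs/2 = 23.75 kHz, appears at 15.5 kHz.
98 kHz and 145.5 kHz both map to 3 kHz.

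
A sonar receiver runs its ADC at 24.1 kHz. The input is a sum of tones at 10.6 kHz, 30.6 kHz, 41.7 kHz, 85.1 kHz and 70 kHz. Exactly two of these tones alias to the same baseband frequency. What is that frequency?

fs/2 = 12.05 kHz.
10.6 kHz ≤ fs/2 = 12.05 kHz, passes unchanged.
30.6 kHz mod fs = 6.5 kHz.
6.5 kHz ≤ fs/2 = 12.05 kHz, appears at 6.5 kHz.
41.7 kHz mod fs = 17.6 kHz.
17.6 kHz > fs/2 = 12.05 kHz, folds to fs − 17.6 kHz = 6.5 kHz.
85.1 kHz mod fs = 12.8 kHz.
12.8 kHz > fs/2 = 12.05 kHz, folds to fs − 12.8 kHz = 11.3 kHz.
70 kHz mod fs = 21.8 kHz.
21.8 kHz > fs/2 = 12.05 kHz, folds to fs − 21.8 kHz = 2.3 kHz.
30.6 kHz and 41.7 kHz both map to 6.5 kHz.

6.5 kHz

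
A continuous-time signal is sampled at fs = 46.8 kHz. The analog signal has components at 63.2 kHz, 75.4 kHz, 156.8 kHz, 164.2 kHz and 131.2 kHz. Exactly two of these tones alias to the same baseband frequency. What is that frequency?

fs/2 = 23.4 kHz.
63.2 kHz mod fs = 16.4 kHz.
16.4 kHz ≤ fs/2 = 23.4 kHz, appears at 16.4 kHz.
75.4 kHz mod fs = 28.6 kHz.
28.6 kHz > fs/2 = 23.4 kHz, folds to fs − 28.6 kHz = 18.2 kHz.
156.8 kHz mod fs = 16.4 kHz.
16.4 kHz ≤ fs/2 = 23.4 kHz, appears at 16.4 kHz.
164.2 kHz mod fs = 23.8 kHz.
23.8 kHz > fs/2 = 23.4 kHz, folds to fs − 23.8 kHz = 23 kHz.
131.2 kHz mod fs = 37.6 kHz.
37.6 kHz > fs/2 = 23.4 kHz, folds to fs − 37.6 kHz = 9.2 kHz.
63.2 kHz and 156.8 kHz both map to 16.4 kHz.

16.4 kHz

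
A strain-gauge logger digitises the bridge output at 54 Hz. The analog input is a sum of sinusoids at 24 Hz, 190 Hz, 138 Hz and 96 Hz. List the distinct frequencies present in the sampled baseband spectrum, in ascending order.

12 Hz, 24 Hz, 26 Hz

fs/2 = 27 Hz.
24 Hz ≤ fs/2 = 27 Hz, passes unchanged.
190 Hz mod fs = 28 Hz.
28 Hz > fs/2 = 27 Hz, folds to fs − 28 Hz = 26 Hz.
138 Hz mod fs = 30 Hz.
30 Hz > fs/2 = 27 Hz, folds to fs − 30 Hz = 24 Hz.
96 Hz mod fs = 42 Hz.
42 Hz > fs/2 = 27 Hz, folds to fs − 42 Hz = 12 Hz.
Distinct values: {12 Hz, 24 Hz, 26 Hz}.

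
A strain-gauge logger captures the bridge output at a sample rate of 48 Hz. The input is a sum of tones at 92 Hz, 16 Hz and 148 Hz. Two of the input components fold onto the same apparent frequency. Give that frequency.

fs/2 = 24 Hz.
92 Hz mod fs = 44 Hz.
44 Hz > fs/2 = 24 Hz, folds to fs − 44 Hz = 4 Hz.
16 Hz ≤ fs/2 = 24 Hz, passes unchanged.
148 Hz mod fs = 4 Hz.
4 Hz ≤ fs/2 = 24 Hz, appears at 4 Hz.
92 Hz and 148 Hz both map to 4 Hz.

4 Hz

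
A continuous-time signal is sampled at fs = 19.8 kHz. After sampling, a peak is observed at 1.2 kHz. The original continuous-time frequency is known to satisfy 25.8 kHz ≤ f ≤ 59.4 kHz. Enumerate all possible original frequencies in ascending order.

Frequencies that alias to 1.2 kHz are k·fs ± 1.2 kHz for integer k ≥ 0.
k=0: 1.2 kHz.
k=1: 18.6 kHz, 21 kHz.
k=2: 38.4 kHz, 40.8 kHz.
k=3: 58.2 kHz, 60.6 kHz.
k=4: 78 kHz, 80.4 kHz.
Within [25.8 kHz, 59.4 kHz]: 38.4 kHz, 40.8 kHz, 58.2 kHz.

38.4 kHz, 40.8 kHz, 58.2 kHz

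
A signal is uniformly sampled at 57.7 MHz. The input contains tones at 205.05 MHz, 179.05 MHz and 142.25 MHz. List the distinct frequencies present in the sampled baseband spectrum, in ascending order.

fs/2 = 28.85 MHz.
205.05 MHz mod fs = 31.95 MHz.
31.95 MHz > fs/2 = 28.85 MHz, folds to fs − 31.95 MHz = 25.75 MHz.
179.05 MHz mod fs = 5.95 MHz.
5.95 MHz ≤ fs/2 = 28.85 MHz, appears at 5.95 MHz.
142.25 MHz mod fs = 26.85 MHz.
26.85 MHz ≤ fs/2 = 28.85 MHz, appears at 26.85 MHz.
Distinct values: {5.95 MHz, 25.75 MHz, 26.85 MHz}.

5.95 MHz, 25.75 MHz, 26.85 MHz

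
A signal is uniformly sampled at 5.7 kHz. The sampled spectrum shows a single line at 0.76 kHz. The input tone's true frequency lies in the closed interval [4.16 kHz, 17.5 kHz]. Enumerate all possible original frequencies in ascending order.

Frequencies that alias to 0.76 kHz are k·fs ± 0.76 kHz for integer k ≥ 0.
k=0: 0.76 kHz.
k=1: 4.94 kHz, 6.46 kHz.
k=2: 10.64 kHz, 12.16 kHz.
k=3: 16.34 kHz, 17.86 kHz.
k=4: 22.04 kHz, 23.56 kHz.
Within [4.16 kHz, 17.5 kHz]: 4.94 kHz, 6.46 kHz, 10.64 kHz, 12.16 kHz, 16.34 kHz.

4.94 kHz, 6.46 kHz, 10.64 kHz, 12.16 kHz, 16.34 kHz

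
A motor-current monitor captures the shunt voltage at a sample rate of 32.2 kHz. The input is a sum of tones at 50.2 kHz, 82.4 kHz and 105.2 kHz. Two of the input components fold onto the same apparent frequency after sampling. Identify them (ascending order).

50.2 kHz, 82.4 kHz

fs/2 = 16.1 kHz.
50.2 kHz mod fs = 18 kHz.
18 kHz > fs/2 = 16.1 kHz, folds to fs − 18 kHz = 14.2 kHz.
82.4 kHz mod fs = 18 kHz.
18 kHz > fs/2 = 16.1 kHz, folds to fs − 18 kHz = 14.2 kHz.
105.2 kHz mod fs = 8.6 kHz.
8.6 kHz ≤ fs/2 = 16.1 kHz, appears at 8.6 kHz.
50.2 kHz and 82.4 kHz both map to 14.2 kHz.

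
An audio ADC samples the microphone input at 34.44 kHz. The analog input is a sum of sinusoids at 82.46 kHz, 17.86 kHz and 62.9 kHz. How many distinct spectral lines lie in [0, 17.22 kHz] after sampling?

fs/2 = 17.22 kHz.
82.46 kHz mod fs = 13.58 kHz.
13.58 kHz ≤ fs/2 = 17.22 kHz, appears at 13.58 kHz.
17.86 kHz > fs/2 = 17.22 kHz, folds to fs − 17.86 kHz = 16.58 kHz.
62.9 kHz mod fs = 28.46 kHz.
28.46 kHz > fs/2 = 17.22 kHz, folds to fs − 28.46 kHz = 5.98 kHz.
Distinct values: {5.98 kHz, 13.58 kHz, 16.58 kHz} → 3.

3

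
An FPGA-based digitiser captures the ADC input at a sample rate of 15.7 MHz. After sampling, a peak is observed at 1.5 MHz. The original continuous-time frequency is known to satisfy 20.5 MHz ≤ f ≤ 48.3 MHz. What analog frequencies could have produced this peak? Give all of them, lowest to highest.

Frequencies that alias to 1.5 MHz are k·fs ± 1.5 MHz for integer k ≥ 0.
k=0: 1.5 MHz.
k=1: 14.2 MHz, 17.2 MHz.
k=2: 29.9 MHz, 32.9 MHz.
k=3: 45.6 MHz, 48.6 MHz.
k=4: 61.3 MHz, 64.3 MHz.
Within [20.5 MHz, 48.3 MHz]: 29.9 MHz, 32.9 MHz, 45.6 MHz.

29.9 MHz, 32.9 MHz, 45.6 MHz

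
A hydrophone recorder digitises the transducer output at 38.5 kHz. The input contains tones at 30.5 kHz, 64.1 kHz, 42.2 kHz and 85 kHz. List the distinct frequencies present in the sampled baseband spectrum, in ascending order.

fs/2 = 19.25 kHz.
30.5 kHz > fs/2 = 19.25 kHz, folds to fs − 30.5 kHz = 8 kHz.
64.1 kHz mod fs = 25.6 kHz.
25.6 kHz > fs/2 = 19.25 kHz, folds to fs − 25.6 kHz = 12.9 kHz.
42.2 kHz mod fs = 3.7 kHz.
3.7 kHz ≤ fs/2 = 19.25 kHz, appears at 3.7 kHz.
85 kHz mod fs = 8 kHz.
8 kHz ≤ fs/2 = 19.25 kHz, appears at 8 kHz.
Distinct values: {3.7 kHz, 8 kHz, 12.9 kHz}.

3.7 kHz, 8 kHz, 12.9 kHz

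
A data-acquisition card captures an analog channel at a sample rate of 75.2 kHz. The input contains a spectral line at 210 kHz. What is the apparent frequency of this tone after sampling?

210 kHz mod fs = 59.6 kHz.
59.6 kHz > fs/2 = 37.6 kHz, folds to fs − 59.6 kHz = 15.6 kHz.

15.6 kHz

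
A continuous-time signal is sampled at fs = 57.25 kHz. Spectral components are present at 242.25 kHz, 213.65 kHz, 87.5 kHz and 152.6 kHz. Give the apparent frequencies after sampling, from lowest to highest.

fs/2 = 28.625 kHz.
242.25 kHz mod fs = 13.25 kHz.
13.25 kHz ≤ fs/2 = 28.625 kHz, appears at 13.25 kHz.
213.65 kHz mod fs = 41.9 kHz.
41.9 kHz > fs/2 = 28.625 kHz, folds to fs − 41.9 kHz = 15.35 kHz.
87.5 kHz mod fs = 30.25 kHz.
30.25 kHz > fs/2 = 28.625 kHz, folds to fs − 30.25 kHz = 27 kHz.
152.6 kHz mod fs = 38.1 kHz.
38.1 kHz > fs/2 = 28.625 kHz, folds to fs − 38.1 kHz = 19.15 kHz.
Distinct values: {13.25 kHz, 15.35 kHz, 19.15 kHz, 27 kHz}.

13.25 kHz, 15.35 kHz, 19.15 kHz, 27 kHz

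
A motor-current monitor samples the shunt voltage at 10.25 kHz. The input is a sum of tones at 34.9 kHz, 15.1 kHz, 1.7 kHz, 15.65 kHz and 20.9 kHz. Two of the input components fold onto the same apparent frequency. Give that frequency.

4.85 kHz

fs/2 = 5.125 kHz.
34.9 kHz mod fs = 4.15 kHz.
4.15 kHz ≤ fs/2 = 5.125 kHz, appears at 4.15 kHz.
15.1 kHz mod fs = 4.85 kHz.
4.85 kHz ≤ fs/2 = 5.125 kHz, appears at 4.85 kHz.
1.7 kHz ≤ fs/2 = 5.125 kHz, passes unchanged.
15.65 kHz mod fs = 5.4 kHz.
5.4 kHz > fs/2 = 5.125 kHz, folds to fs − 5.4 kHz = 4.85 kHz.
20.9 kHz mod fs = 0.4 kHz.
0.4 kHz ≤ fs/2 = 5.125 kHz, appears at 0.4 kHz.
15.1 kHz and 15.65 kHz both map to 4.85 kHz.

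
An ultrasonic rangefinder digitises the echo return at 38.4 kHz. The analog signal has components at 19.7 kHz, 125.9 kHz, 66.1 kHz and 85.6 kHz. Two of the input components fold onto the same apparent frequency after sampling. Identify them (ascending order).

fs/2 = 19.2 kHz.
19.7 kHz > fs/2 = 19.2 kHz, folds to fs − 19.7 kHz = 18.7 kHz.
125.9 kHz mod fs = 10.7 kHz.
10.7 kHz ≤ fs/2 = 19.2 kHz, appears at 10.7 kHz.
66.1 kHz mod fs = 27.7 kHz.
27.7 kHz > fs/2 = 19.2 kHz, folds to fs − 27.7 kHz = 10.7 kHz.
85.6 kHz mod fs = 8.8 kHz.
8.8 kHz ≤ fs/2 = 19.2 kHz, appears at 8.8 kHz.
66.1 kHz and 125.9 kHz both map to 10.7 kHz.

66.1 kHz, 125.9 kHz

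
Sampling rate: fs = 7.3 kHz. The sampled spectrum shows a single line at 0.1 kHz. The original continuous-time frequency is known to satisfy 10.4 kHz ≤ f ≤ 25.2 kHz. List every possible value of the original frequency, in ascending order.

14.5 kHz, 14.7 kHz, 21.8 kHz, 22 kHz

Frequencies that alias to 0.1 kHz are k·fs ± 0.1 kHz for integer k ≥ 0.
k=0: 0.1 kHz.
k=1: 7.2 kHz, 7.4 kHz.
k=2: 14.5 kHz, 14.7 kHz.
k=3: 21.8 kHz, 22 kHz.
k=4: 29.1 kHz, 29.3 kHz.
Within [10.4 kHz, 25.2 kHz]: 14.5 kHz, 14.7 kHz, 21.8 kHz, 22 kHz.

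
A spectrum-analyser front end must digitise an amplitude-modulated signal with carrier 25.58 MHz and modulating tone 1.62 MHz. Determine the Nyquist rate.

54.4 MHz

AM sidebands sit at fc ± fm = 23.96 MHz and 27.2 MHz.
Highest-frequency component: 27.2 MHz.
Nyquist rate = 2 × 27.2 MHz = 54.4 MHz.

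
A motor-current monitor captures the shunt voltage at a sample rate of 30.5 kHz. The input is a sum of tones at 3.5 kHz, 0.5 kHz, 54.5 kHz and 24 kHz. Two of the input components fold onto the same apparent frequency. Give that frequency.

fs/2 = 15.25 kHz.
3.5 kHz ≤ fs/2 = 15.25 kHz, passes unchanged.
0.5 kHz ≤ fs/2 = 15.25 kHz, passes unchanged.
54.5 kHz mod fs = 24 kHz.
24 kHz > fs/2 = 15.25 kHz, folds to fs − 24 kHz = 6.5 kHz.
24 kHz > fs/2 = 15.25 kHz, folds to fs − 24 kHz = 6.5 kHz.
24 kHz and 54.5 kHz both map to 6.5 kHz.

6.5 kHz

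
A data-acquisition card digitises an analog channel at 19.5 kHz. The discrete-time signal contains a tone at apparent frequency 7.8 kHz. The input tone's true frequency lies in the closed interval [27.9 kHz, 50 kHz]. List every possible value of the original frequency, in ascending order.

31.2 kHz, 46.8 kHz

Frequencies that alias to 7.8 kHz are k·fs ± 7.8 kHz for integer k ≥ 0.
k=0: 7.8 kHz.
k=1: 11.7 kHz, 27.3 kHz.
k=2: 31.2 kHz, 46.8 kHz.
k=3: 50.7 kHz, 66.3 kHz.
Within [27.9 kHz, 50 kHz]: 31.2 kHz, 46.8 kHz.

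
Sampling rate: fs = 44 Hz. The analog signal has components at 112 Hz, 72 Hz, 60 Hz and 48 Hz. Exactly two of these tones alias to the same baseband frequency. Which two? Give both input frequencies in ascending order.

fs/2 = 22 Hz.
112 Hz mod fs = 24 Hz.
24 Hz > fs/2 = 22 Hz, folds to fs − 24 Hz = 20 Hz.
72 Hz mod fs = 28 Hz.
28 Hz > fs/2 = 22 Hz, folds to fs − 28 Hz = 16 Hz.
60 Hz mod fs = 16 Hz.
16 Hz ≤ fs/2 = 22 Hz, appears at 16 Hz.
48 Hz mod fs = 4 Hz.
4 Hz ≤ fs/2 = 22 Hz, appears at 4 Hz.
60 Hz and 72 Hz both map to 16 Hz.

60 Hz, 72 Hz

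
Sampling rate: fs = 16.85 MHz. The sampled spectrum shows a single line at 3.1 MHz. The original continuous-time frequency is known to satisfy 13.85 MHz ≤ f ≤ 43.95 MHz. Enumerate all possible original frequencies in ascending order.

19.95 MHz, 30.6 MHz, 36.8 MHz

Frequencies that alias to 3.1 MHz are k·fs ± 3.1 MHz for integer k ≥ 0.
k=0: 3.1 MHz.
k=1: 13.75 MHz, 19.95 MHz.
k=2: 30.6 MHz, 36.8 MHz.
k=3: 47.45 MHz, 53.65 MHz.
Within [13.85 MHz, 43.95 MHz]: 19.95 MHz, 30.6 MHz, 36.8 MHz.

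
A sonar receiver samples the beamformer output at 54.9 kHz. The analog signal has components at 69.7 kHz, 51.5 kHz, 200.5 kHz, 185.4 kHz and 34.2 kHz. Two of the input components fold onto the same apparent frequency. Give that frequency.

20.7 kHz

fs/2 = 27.45 kHz.
69.7 kHz mod fs = 14.8 kHz.
14.8 kHz ≤ fs/2 = 27.45 kHz, appears at 14.8 kHz.
51.5 kHz > fs/2 = 27.45 kHz, folds to fs − 51.5 kHz = 3.4 kHz.
200.5 kHz mod fs = 35.8 kHz.
35.8 kHz > fs/2 = 27.45 kHz, folds to fs − 35.8 kHz = 19.1 kHz.
185.4 kHz mod fs = 20.7 kHz.
20.7 kHz ≤ fs/2 = 27.45 kHz, appears at 20.7 kHz.
34.2 kHz > fs/2 = 27.45 kHz, folds to fs − 34.2 kHz = 20.7 kHz.
34.2 kHz and 185.4 kHz both map to 20.7 kHz.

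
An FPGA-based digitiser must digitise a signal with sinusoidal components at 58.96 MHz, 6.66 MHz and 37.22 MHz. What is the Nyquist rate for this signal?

117.92 MHz

Highest-frequency component: 58.96 MHz.
Nyquist rate = 2 × 58.96 MHz = 117.92 MHz.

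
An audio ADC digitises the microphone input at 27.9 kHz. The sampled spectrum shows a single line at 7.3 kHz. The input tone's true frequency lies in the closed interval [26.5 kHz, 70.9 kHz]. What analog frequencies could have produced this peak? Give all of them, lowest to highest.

35.2 kHz, 48.5 kHz, 63.1 kHz

Frequencies that alias to 7.3 kHz are k·fs ± 7.3 kHz for integer k ≥ 0.
k=0: 7.3 kHz.
k=1: 20.6 kHz, 35.2 kHz.
k=2: 48.5 kHz, 63.1 kHz.
k=3: 76.4 kHz, 91 kHz.
Within [26.5 kHz, 70.9 kHz]: 35.2 kHz, 48.5 kHz, 63.1 kHz.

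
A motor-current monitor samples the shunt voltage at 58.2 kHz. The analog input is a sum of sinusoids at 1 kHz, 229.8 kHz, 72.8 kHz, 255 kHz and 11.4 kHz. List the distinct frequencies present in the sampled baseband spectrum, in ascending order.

1 kHz, 3 kHz, 11.4 kHz, 14.6 kHz, 22.2 kHz

fs/2 = 29.1 kHz.
1 kHz ≤ fs/2 = 29.1 kHz, passes unchanged.
229.8 kHz mod fs = 55.2 kHz.
55.2 kHz > fs/2 = 29.1 kHz, folds to fs − 55.2 kHz = 3 kHz.
72.8 kHz mod fs = 14.6 kHz.
14.6 kHz ≤ fs/2 = 29.1 kHz, appears at 14.6 kHz.
255 kHz mod fs = 22.2 kHz.
22.2 kHz ≤ fs/2 = 29.1 kHz, appears at 22.2 kHz.
11.4 kHz ≤ fs/2 = 29.1 kHz, passes unchanged.
Distinct values: {1 kHz, 3 kHz, 11.4 kHz, 14.6 kHz, 22.2 kHz}.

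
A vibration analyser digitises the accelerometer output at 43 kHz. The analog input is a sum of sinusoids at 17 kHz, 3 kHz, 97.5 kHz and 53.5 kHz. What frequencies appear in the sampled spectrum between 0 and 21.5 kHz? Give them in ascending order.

fs/2 = 21.5 kHz.
17 kHz ≤ fs/2 = 21.5 kHz, passes unchanged.
3 kHz ≤ fs/2 = 21.5 kHz, passes unchanged.
97.5 kHz mod fs = 11.5 kHz.
11.5 kHz ≤ fs/2 = 21.5 kHz, appears at 11.5 kHz.
53.5 kHz mod fs = 10.5 kHz.
10.5 kHz ≤ fs/2 = 21.5 kHz, appears at 10.5 kHz.
Distinct values: {3 kHz, 10.5 kHz, 11.5 kHz, 17 kHz}.

3 kHz, 10.5 kHz, 11.5 kHz, 17 kHz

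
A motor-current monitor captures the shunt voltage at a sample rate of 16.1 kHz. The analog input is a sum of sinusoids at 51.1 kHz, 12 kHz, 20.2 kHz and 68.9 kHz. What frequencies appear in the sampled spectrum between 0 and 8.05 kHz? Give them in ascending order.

2.8 kHz, 4.1 kHz, 4.5 kHz

fs/2 = 8.05 kHz.
51.1 kHz mod fs = 2.8 kHz.
2.8 kHz ≤ fs/2 = 8.05 kHz, appears at 2.8 kHz.
12 kHz > fs/2 = 8.05 kHz, folds to fs − 12 kHz = 4.1 kHz.
20.2 kHz mod fs = 4.1 kHz.
4.1 kHz ≤ fs/2 = 8.05 kHz, appears at 4.1 kHz.
68.9 kHz mod fs = 4.5 kHz.
4.5 kHz ≤ fs/2 = 8.05 kHz, appears at 4.5 kHz.
Distinct values: {2.8 kHz, 4.1 kHz, 4.5 kHz}.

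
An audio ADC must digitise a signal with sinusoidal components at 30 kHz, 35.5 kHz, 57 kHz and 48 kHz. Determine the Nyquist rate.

114 kHz

Highest-frequency component: 57 kHz.
Nyquist rate = 2 × 57 kHz = 114 kHz.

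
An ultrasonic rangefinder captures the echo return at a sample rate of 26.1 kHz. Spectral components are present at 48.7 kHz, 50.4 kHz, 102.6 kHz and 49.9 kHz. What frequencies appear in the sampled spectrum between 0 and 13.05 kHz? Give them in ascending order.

fs/2 = 13.05 kHz.
48.7 kHz mod fs = 22.6 kHz.
22.6 kHz > fs/2 = 13.05 kHz, folds to fs − 22.6 kHz = 3.5 kHz.
50.4 kHz mod fs = 24.3 kHz.
24.3 kHz > fs/2 = 13.05 kHz, folds to fs − 24.3 kHz = 1.8 kHz.
102.6 kHz mod fs = 24.3 kHz.
24.3 kHz > fs/2 = 13.05 kHz, folds to fs − 24.3 kHz = 1.8 kHz.
49.9 kHz mod fs = 23.8 kHz.
23.8 kHz > fs/2 = 13.05 kHz, folds to fs − 23.8 kHz = 2.3 kHz.
Distinct values: {1.8 kHz, 2.3 kHz, 3.5 kHz}.

1.8 kHz, 2.3 kHz, 3.5 kHz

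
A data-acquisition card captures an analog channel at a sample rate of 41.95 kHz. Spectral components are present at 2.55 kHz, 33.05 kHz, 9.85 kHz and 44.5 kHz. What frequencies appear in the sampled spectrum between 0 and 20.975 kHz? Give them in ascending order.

fs/2 = 20.975 kHz.
2.55 kHz ≤ fs/2 = 20.975 kHz, passes unchanged.
33.05 kHz > fs/2 = 20.975 kHz, folds to fs − 33.05 kHz = 8.9 kHz.
9.85 kHz ≤ fs/2 = 20.975 kHz, passes unchanged.
44.5 kHz mod fs = 2.55 kHz.
2.55 kHz ≤ fs/2 = 20.975 kHz, appears at 2.55 kHz.
Distinct values: {2.55 kHz, 8.9 kHz, 9.85 kHz}.

2.55 kHz, 8.9 kHz, 9.85 kHz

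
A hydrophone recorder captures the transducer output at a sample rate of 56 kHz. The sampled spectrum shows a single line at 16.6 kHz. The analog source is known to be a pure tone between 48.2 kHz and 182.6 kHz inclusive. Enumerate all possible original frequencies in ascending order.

Frequencies that alias to 16.6 kHz are k·fs ± 16.6 kHz for integer k ≥ 0.
k=0: 16.6 kHz.
k=1: 39.4 kHz, 72.6 kHz.
k=2: 95.4 kHz, 128.6 kHz.
k=3: 151.4 kHz, 184.6 kHz.
k=4: 207.4 kHz, 240.6 kHz.
Within [48.2 kHz, 182.6 kHz]: 72.6 kHz, 95.4 kHz, 128.6 kHz, 151.4 kHz.

72.6 kHz, 95.4 kHz, 128.6 kHz, 151.4 kHz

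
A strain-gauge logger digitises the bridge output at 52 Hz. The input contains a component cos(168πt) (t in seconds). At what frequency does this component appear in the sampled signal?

ω = 168π rad/s → f = ω/(2π) = 84 Hz.
84 Hz mod fs = 32 Hz.
32 Hz > fs/2 = 26 Hz, folds to fs − 32 Hz = 20 Hz.

20 Hz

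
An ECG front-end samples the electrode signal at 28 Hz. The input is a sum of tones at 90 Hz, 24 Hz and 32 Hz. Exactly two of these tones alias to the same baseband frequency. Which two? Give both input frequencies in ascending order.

fs/2 = 14 Hz.
90 Hz mod fs = 6 Hz.
6 Hz ≤ fs/2 = 14 Hz, appears at 6 Hz.
24 Hz > fs/2 = 14 Hz, folds to fs − 24 Hz = 4 Hz.
32 Hz mod fs = 4 Hz.
4 Hz ≤ fs/2 = 14 Hz, appears at 4 Hz.
24 Hz and 32 Hz both map to 4 Hz.

24 Hz, 32 Hz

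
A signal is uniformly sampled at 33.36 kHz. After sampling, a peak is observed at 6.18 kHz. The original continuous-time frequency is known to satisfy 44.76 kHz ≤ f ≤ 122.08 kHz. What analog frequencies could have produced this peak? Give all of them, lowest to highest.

Frequencies that alias to 6.18 kHz are k·fs ± 6.18 kHz for integer k ≥ 0.
k=0: 6.18 kHz.
k=1: 27.18 kHz, 39.54 kHz.
k=2: 60.54 kHz, 72.9 kHz.
k=3: 93.9 kHz, 106.26 kHz.
k=4: 127.26 kHz, 139.62 kHz.
Within [44.76 kHz, 122.08 kHz]: 60.54 kHz, 72.9 kHz, 93.9 kHz, 106.26 kHz.

60.54 kHz, 72.9 kHz, 93.9 kHz, 106.26 kHz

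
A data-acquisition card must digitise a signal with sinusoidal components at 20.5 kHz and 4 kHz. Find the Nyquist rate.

41 kHz

Highest-frequency component: 20.5 kHz.
Nyquist rate = 2 × 20.5 kHz = 41 kHz.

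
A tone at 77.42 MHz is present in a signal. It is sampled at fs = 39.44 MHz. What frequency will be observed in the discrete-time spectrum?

77.42 MHz mod fs = 37.98 MHz.
37.98 MHz > fs/2 = 19.72 MHz, folds to fs − 37.98 MHz = 1.46 MHz.

1.46 MHz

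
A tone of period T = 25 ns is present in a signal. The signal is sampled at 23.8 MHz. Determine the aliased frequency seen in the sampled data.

T = 25 ns → f = 1/T = 40 MHz.
40 MHz mod fs = 16.2 MHz.
16.2 MHz > fs/2 = 11.9 MHz, folds to fs − 16.2 MHz = 7.6 MHz.

7.6 MHz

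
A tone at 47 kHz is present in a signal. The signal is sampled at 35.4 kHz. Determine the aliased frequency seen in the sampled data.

11.6 kHz

47 kHz mod fs = 11.6 kHz.
11.6 kHz ≤ fs/2 = 17.7 kHz, appears at 11.6 kHz.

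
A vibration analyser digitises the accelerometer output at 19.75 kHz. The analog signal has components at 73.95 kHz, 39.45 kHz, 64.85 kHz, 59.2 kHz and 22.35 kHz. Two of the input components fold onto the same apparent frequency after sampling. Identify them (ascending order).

fs/2 = 9.875 kHz.
73.95 kHz mod fs = 14.7 kHz.
14.7 kHz > fs/2 = 9.875 kHz, folds to fs − 14.7 kHz = 5.05 kHz.
39.45 kHz mod fs = 19.7 kHz.
19.7 kHz > fs/2 = 9.875 kHz, folds to fs − 19.7 kHz = 0.05 kHz.
64.85 kHz mod fs = 5.6 kHz.
5.6 kHz ≤ fs/2 = 9.875 kHz, appears at 5.6 kHz.
59.2 kHz mod fs = 19.7 kHz.
19.7 kHz > fs/2 = 9.875 kHz, folds to fs − 19.7 kHz = 0.05 kHz.
22.35 kHz mod fs = 2.6 kHz.
2.6 kHz ≤ fs/2 = 9.875 kHz, appears at 2.6 kHz.
39.45 kHz and 59.2 kHz both map to 0.05 kHz.

39.45 kHz, 59.2 kHz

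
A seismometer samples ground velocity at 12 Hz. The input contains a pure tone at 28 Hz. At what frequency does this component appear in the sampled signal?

4 Hz

28 Hz mod fs = 4 Hz.
4 Hz ≤ fs/2 = 6 Hz, appears at 4 Hz.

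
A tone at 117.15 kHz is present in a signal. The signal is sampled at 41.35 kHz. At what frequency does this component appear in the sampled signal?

117.15 kHz mod fs = 34.45 kHz.
34.45 kHz > fs/2 = 20.675 kHz, folds to fs − 34.45 kHz = 6.9 kHz.

6.9 kHz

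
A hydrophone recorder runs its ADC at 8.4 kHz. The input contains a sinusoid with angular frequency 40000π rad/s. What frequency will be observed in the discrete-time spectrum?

3.2 kHz

ω = 40000π rad/s → f = ω/(2π) = 20000 Hz = 20 kHz.
20 kHz mod fs = 3.2 kHz.
3.2 kHz ≤ fs/2 = 4.2 kHz, appears at 3.2 kHz.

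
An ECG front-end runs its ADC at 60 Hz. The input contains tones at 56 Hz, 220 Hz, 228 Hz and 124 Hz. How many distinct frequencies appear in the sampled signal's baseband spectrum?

fs/2 = 30 Hz.
56 Hz > fs/2 = 30 Hz, folds to fs − 56 Hz = 4 Hz.
220 Hz mod fs = 40 Hz.
40 Hz > fs/2 = 30 Hz, folds to fs − 40 Hz = 20 Hz.
228 Hz mod fs = 48 Hz.
48 Hz > fs/2 = 30 Hz, folds to fs − 48 Hz = 12 Hz.
124 Hz mod fs = 4 Hz.
4 Hz ≤ fs/2 = 30 Hz, appears at 4 Hz.
Distinct values: {4 Hz, 12 Hz, 20 Hz} → 3.

3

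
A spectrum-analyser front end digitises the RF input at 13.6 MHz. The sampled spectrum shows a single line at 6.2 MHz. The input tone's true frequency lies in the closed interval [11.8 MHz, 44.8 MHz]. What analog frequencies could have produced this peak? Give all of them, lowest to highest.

19.8 MHz, 21 MHz, 33.4 MHz, 34.6 MHz

Frequencies that alias to 6.2 MHz are k·fs ± 6.2 MHz for integer k ≥ 0.
k=0: 6.2 MHz.
k=1: 7.4 MHz, 19.8 MHz.
k=2: 21 MHz, 33.4 MHz.
k=3: 34.6 MHz, 47 MHz.
k=4: 48.2 MHz, 60.6 MHz.
Within [11.8 MHz, 44.8 MHz]: 19.8 MHz, 21 MHz, 33.4 MHz, 34.6 MHz.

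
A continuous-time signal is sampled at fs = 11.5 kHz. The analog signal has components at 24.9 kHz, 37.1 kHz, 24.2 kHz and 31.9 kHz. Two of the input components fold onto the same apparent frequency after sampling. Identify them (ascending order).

fs/2 = 5.75 kHz.
24.9 kHz mod fs = 1.9 kHz.
1.9 kHz ≤ fs/2 = 5.75 kHz, appears at 1.9 kHz.
37.1 kHz mod fs = 2.6 kHz.
2.6 kHz ≤ fs/2 = 5.75 kHz, appears at 2.6 kHz.
24.2 kHz mod fs = 1.2 kHz.
1.2 kHz ≤ fs/2 = 5.75 kHz, appears at 1.2 kHz.
31.9 kHz mod fs = 8.9 kHz.
8.9 kHz > fs/2 = 5.75 kHz, folds to fs − 8.9 kHz = 2.6 kHz.
31.9 kHz and 37.1 kHz both map to 2.6 kHz.

31.9 kHz, 37.1 kHz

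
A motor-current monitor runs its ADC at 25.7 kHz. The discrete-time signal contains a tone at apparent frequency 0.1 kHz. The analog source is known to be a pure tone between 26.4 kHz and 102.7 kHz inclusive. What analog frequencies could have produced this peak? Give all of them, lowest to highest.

51.3 kHz, 51.5 kHz, 77 kHz, 77.2 kHz, 102.7 kHz

Frequencies that alias to 0.1 kHz are k·fs ± 0.1 kHz for integer k ≥ 0.
k=0: 0.1 kHz.
k=1: 25.6 kHz, 25.8 kHz.
k=2: 51.3 kHz, 51.5 kHz.
k=3: 77 kHz, 77.2 kHz.
k=4: 102.7 kHz, 102.9 kHz.
k=5: 128.4 kHz, 128.6 kHz.
Within [26.4 kHz, 102.7 kHz]: 51.3 kHz, 51.5 kHz, 77 kHz, 77.2 kHz, 102.7 kHz.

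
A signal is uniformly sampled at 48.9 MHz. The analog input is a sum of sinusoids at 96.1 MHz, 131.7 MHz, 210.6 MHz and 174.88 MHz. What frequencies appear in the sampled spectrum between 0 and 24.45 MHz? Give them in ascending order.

1.7 MHz, 15 MHz, 20.72 MHz

fs/2 = 24.45 MHz.
96.1 MHz mod fs = 47.2 MHz.
47.2 MHz > fs/2 = 24.45 MHz, folds to fs − 47.2 MHz = 1.7 MHz.
131.7 MHz mod fs = 33.9 MHz.
33.9 MHz > fs/2 = 24.45 MHz, folds to fs − 33.9 MHz = 15 MHz.
210.6 MHz mod fs = 15 MHz.
15 MHz ≤ fs/2 = 24.45 MHz, appears at 15 MHz.
174.88 MHz mod fs = 28.18 MHz.
28.18 MHz > fs/2 = 24.45 MHz, folds to fs − 28.18 MHz = 20.72 MHz.
Distinct values: {1.7 MHz, 15 MHz, 20.72 MHz}.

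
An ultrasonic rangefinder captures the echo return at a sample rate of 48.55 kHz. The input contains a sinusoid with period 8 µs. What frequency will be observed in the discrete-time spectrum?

20.65 kHz

T = 8 µs → f = 1/T = 125 kHz.
125 kHz mod fs = 27.9 kHz.
27.9 kHz > fs/2 = 24.275 kHz, folds to fs − 27.9 kHz = 20.65 kHz.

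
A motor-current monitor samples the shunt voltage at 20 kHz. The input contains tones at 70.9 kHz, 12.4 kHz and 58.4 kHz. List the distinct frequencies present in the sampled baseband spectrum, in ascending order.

1.6 kHz, 7.6 kHz, 9.1 kHz

fs/2 = 10 kHz.
70.9 kHz mod fs = 10.9 kHz.
10.9 kHz > fs/2 = 10 kHz, folds to fs − 10.9 kHz = 9.1 kHz.
12.4 kHz > fs/2 = 10 kHz, folds to fs − 12.4 kHz = 7.6 kHz.
58.4 kHz mod fs = 18.4 kHz.
18.4 kHz > fs/2 = 10 kHz, folds to fs − 18.4 kHz = 1.6 kHz.
Distinct values: {1.6 kHz, 7.6 kHz, 9.1 kHz}.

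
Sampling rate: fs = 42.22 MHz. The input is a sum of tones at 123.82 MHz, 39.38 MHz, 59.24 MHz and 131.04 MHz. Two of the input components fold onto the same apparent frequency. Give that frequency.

2.84 MHz

fs/2 = 21.11 MHz.
123.82 MHz mod fs = 39.38 MHz.
39.38 MHz > fs/2 = 21.11 MHz, folds to fs − 39.38 MHz = 2.84 MHz.
39.38 MHz > fs/2 = 21.11 MHz, folds to fs − 39.38 MHz = 2.84 MHz.
59.24 MHz mod fs = 17.02 MHz.
17.02 MHz ≤ fs/2 = 21.11 MHz, appears at 17.02 MHz.
131.04 MHz mod fs = 4.38 MHz.
4.38 MHz ≤ fs/2 = 21.11 MHz, appears at 4.38 MHz.
39.38 MHz and 123.82 MHz both map to 2.84 MHz.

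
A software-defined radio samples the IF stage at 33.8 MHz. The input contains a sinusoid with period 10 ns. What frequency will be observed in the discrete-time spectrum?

1.4 MHz

T = 10 ns → f = 1/T = 100 MHz.
100 MHz mod fs = 32.4 MHz.
32.4 MHz > fs/2 = 16.9 MHz, folds to fs − 32.4 MHz = 1.4 MHz.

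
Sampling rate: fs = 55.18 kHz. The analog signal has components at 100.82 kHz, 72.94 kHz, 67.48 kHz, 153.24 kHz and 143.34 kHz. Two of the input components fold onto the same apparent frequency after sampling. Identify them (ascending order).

67.48 kHz, 153.24 kHz

fs/2 = 27.59 kHz.
100.82 kHz mod fs = 45.64 kHz.
45.64 kHz > fs/2 = 27.59 kHz, folds to fs − 45.64 kHz = 9.54 kHz.
72.94 kHz mod fs = 17.76 kHz.
17.76 kHz ≤ fs/2 = 27.59 kHz, appears at 17.76 kHz.
67.48 kHz mod fs = 12.3 kHz.
12.3 kHz ≤ fs/2 = 27.59 kHz, appears at 12.3 kHz.
153.24 kHz mod fs = 42.88 kHz.
42.88 kHz > fs/2 = 27.59 kHz, folds to fs − 42.88 kHz = 12.3 kHz.
143.34 kHz mod fs = 32.98 kHz.
32.98 kHz > fs/2 = 27.59 kHz, folds to fs − 32.98 kHz = 22.2 kHz.
67.48 kHz and 153.24 kHz both map to 12.3 kHz.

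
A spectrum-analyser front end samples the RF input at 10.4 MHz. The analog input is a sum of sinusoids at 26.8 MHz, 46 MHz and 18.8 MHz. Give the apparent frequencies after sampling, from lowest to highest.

2 MHz, 4.4 MHz

fs/2 = 5.2 MHz.
26.8 MHz mod fs = 6 MHz.
6 MHz > fs/2 = 5.2 MHz, folds to fs − 6 MHz = 4.4 MHz.
46 MHz mod fs = 4.4 MHz.
4.4 MHz ≤ fs/2 = 5.2 MHz, appears at 4.4 MHz.
18.8 MHz mod fs = 8.4 MHz.
8.4 MHz > fs/2 = 5.2 MHz, folds to fs − 8.4 MHz = 2 MHz.
Distinct values: {2 MHz, 4.4 MHz}.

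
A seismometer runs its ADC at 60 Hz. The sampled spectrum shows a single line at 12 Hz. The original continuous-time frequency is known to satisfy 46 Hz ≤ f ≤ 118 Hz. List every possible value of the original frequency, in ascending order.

Frequencies that alias to 12 Hz are k·fs ± 12 Hz for integer k ≥ 0.
k=0: 12 Hz.
k=1: 48 Hz, 72 Hz.
k=2: 108 Hz, 132 Hz.
k=3: 168 Hz, 192 Hz.
Within [46 Hz, 118 Hz]: 48 Hz, 72 Hz, 108 Hz.

48 Hz, 72 Hz, 108 Hz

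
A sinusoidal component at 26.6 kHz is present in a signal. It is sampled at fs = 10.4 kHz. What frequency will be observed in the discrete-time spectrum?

4.6 kHz

26.6 kHz mod fs = 5.8 kHz.
5.8 kHz > fs/2 = 5.2 kHz, folds to fs − 5.8 kHz = 4.6 kHz.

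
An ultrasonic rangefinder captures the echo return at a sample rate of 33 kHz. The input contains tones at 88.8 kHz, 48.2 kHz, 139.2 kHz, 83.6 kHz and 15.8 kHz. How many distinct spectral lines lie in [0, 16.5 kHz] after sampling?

5

fs/2 = 16.5 kHz.
88.8 kHz mod fs = 22.8 kHz.
22.8 kHz > fs/2 = 16.5 kHz, folds to fs − 22.8 kHz = 10.2 kHz.
48.2 kHz mod fs = 15.2 kHz.
15.2 kHz ≤ fs/2 = 16.5 kHz, appears at 15.2 kHz.
139.2 kHz mod fs = 7.2 kHz.
7.2 kHz ≤ fs/2 = 16.5 kHz, appears at 7.2 kHz.
83.6 kHz mod fs = 17.6 kHz.
17.6 kHz > fs/2 = 16.5 kHz, folds to fs − 17.6 kHz = 15.4 kHz.
15.8 kHz ≤ fs/2 = 16.5 kHz, passes unchanged.
Distinct values: {7.2 kHz, 10.2 kHz, 15.2 kHz, 15.4 kHz, 15.8 kHz} → 5.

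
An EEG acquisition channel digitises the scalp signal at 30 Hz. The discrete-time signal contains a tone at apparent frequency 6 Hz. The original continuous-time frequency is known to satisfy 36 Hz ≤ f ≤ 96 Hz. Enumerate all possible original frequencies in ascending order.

Frequencies that alias to 6 Hz are k·fs ± 6 Hz for integer k ≥ 0.
k=0: 6 Hz.
k=1: 24 Hz, 36 Hz.
k=2: 54 Hz, 66 Hz.
k=3: 84 Hz, 96 Hz.
k=4: 114 Hz, 126 Hz.
Within [36 Hz, 96 Hz]: 36 Hz, 54 Hz, 66 Hz, 84 Hz, 96 Hz.

36 Hz, 54 Hz, 66 Hz, 84 Hz, 96 Hz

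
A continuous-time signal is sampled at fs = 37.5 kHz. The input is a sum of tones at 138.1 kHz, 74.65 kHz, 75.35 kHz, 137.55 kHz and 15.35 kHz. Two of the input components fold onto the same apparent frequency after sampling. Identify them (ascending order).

74.65 kHz, 75.35 kHz

fs/2 = 18.75 kHz.
138.1 kHz mod fs = 25.6 kHz.
25.6 kHz > fs/2 = 18.75 kHz, folds to fs − 25.6 kHz = 11.9 kHz.
74.65 kHz mod fs = 37.15 kHz.
37.15 kHz > fs/2 = 18.75 kHz, folds to fs − 37.15 kHz = 0.35 kHz.
75.35 kHz mod fs = 0.35 kHz.
0.35 kHz ≤ fs/2 = 18.75 kHz, appears at 0.35 kHz.
137.55 kHz mod fs = 25.05 kHz.
25.05 kHz > fs/2 = 18.75 kHz, folds to fs − 25.05 kHz = 12.45 kHz.
15.35 kHz ≤ fs/2 = 18.75 kHz, passes unchanged.
74.65 kHz and 75.35 kHz both map to 0.35 kHz.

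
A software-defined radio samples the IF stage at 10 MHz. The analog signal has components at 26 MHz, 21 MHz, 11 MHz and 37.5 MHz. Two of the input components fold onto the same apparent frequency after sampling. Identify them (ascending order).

11 MHz, 21 MHz

fs/2 = 5 MHz.
26 MHz mod fs = 6 MHz.
6 MHz > fs/2 = 5 MHz, folds to fs − 6 MHz = 4 MHz.
21 MHz mod fs = 1 MHz.
1 MHz ≤ fs/2 = 5 MHz, appears at 1 MHz.
11 MHz mod fs = 1 MHz.
1 MHz ≤ fs/2 = 5 MHz, appears at 1 MHz.
37.5 MHz mod fs = 7.5 MHz.
7.5 MHz > fs/2 = 5 MHz, folds to fs − 7.5 MHz = 2.5 MHz.
11 MHz and 21 MHz both map to 1 MHz.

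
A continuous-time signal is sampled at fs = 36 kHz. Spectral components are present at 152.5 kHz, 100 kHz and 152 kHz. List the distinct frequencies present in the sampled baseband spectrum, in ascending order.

fs/2 = 18 kHz.
152.5 kHz mod fs = 8.5 kHz.
8.5 kHz ≤ fs/2 = 18 kHz, appears at 8.5 kHz.
100 kHz mod fs = 28 kHz.
28 kHz > fs/2 = 18 kHz, folds to fs − 28 kHz = 8 kHz.
152 kHz mod fs = 8 kHz.
8 kHz ≤ fs/2 = 18 kHz, appears at 8 kHz.
Distinct values: {8 kHz, 8.5 kHz}.

8 kHz, 8.5 kHz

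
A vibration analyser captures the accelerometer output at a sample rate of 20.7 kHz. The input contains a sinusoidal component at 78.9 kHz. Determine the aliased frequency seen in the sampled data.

78.9 kHz mod fs = 16.8 kHz.
16.8 kHz > fs/2 = 10.35 kHz, folds to fs − 16.8 kHz = 3.9 kHz.

3.9 kHz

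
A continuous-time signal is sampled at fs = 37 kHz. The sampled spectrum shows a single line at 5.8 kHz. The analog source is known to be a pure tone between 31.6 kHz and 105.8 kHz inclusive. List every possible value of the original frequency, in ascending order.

Frequencies that alias to 5.8 kHz are k·fs ± 5.8 kHz for integer k ≥ 0.
k=0: 5.8 kHz.
k=1: 31.2 kHz, 42.8 kHz.
k=2: 68.2 kHz, 79.8 kHz.
k=3: 105.2 kHz, 116.8 kHz.
k=4: 142.2 kHz, 153.8 kHz.
Within [31.6 kHz, 105.8 kHz]: 42.8 kHz, 68.2 kHz, 79.8 kHz, 105.2 kHz.

42.8 kHz, 68.2 kHz, 79.8 kHz, 105.2 kHz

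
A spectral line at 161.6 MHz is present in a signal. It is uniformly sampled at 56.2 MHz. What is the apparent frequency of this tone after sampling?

7 MHz

161.6 MHz mod fs = 49.2 MHz.
49.2 MHz > fs/2 = 28.1 MHz, folds to fs − 49.2 MHz = 7 MHz.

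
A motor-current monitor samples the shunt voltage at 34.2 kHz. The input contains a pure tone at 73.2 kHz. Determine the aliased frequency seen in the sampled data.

4.8 kHz

73.2 kHz mod fs = 4.8 kHz.
4.8 kHz ≤ fs/2 = 17.1 kHz, appears at 4.8 kHz.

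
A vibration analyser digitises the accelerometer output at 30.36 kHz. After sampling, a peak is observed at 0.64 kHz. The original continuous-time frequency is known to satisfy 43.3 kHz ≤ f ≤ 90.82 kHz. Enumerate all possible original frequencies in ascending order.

Frequencies that alias to 0.64 kHz are k·fs ± 0.64 kHz for integer k ≥ 0.
k=0: 0.64 kHz.
k=1: 29.72 kHz, 31 kHz.
k=2: 60.08 kHz, 61.36 kHz.
k=3: 90.44 kHz, 91.72 kHz.
k=4: 120.8 kHz, 122.08 kHz.
Within [43.3 kHz, 90.82 kHz]: 60.08 kHz, 61.36 kHz, 90.44 kHz.

60.08 kHz, 61.36 kHz, 90.44 kHz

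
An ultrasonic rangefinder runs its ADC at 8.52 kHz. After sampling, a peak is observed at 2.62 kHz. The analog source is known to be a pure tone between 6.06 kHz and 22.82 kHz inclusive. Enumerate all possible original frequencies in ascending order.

Frequencies that alias to 2.62 kHz are k·fs ± 2.62 kHz for integer k ≥ 0.
k=0: 2.62 kHz.
k=1: 5.9 kHz, 11.14 kHz.
k=2: 14.42 kHz, 19.66 kHz.
k=3: 22.94 kHz, 28.18 kHz.
Within [6.06 kHz, 22.82 kHz]: 11.14 kHz, 14.42 kHz, 19.66 kHz.

11.14 kHz, 14.42 kHz, 19.66 kHz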